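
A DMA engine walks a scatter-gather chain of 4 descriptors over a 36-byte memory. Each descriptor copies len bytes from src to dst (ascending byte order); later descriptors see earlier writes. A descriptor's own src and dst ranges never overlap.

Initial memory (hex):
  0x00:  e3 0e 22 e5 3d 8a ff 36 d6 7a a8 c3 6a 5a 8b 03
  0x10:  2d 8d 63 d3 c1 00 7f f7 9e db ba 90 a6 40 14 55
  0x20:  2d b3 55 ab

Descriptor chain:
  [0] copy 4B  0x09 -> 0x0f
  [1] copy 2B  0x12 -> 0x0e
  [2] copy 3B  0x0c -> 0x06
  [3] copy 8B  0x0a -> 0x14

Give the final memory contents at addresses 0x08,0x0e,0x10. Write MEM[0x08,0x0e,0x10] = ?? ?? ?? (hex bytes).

  after D0: wrote 4B at 0x0f = 7aa8c36a
  after D1: wrote 2B at 0x0e = 6ad3
  after D2: wrote 3B at 0x06 = 6a5a6a
  after D3: wrote 8B at 0x14 = a8c36a5a6ad3a8c3
query mem[0x08]=0x6a, mem[0x0e]=0x6a, mem[0x10]=0xa8

MEM[0x08,0x0e,0x10] = 6a 6a a8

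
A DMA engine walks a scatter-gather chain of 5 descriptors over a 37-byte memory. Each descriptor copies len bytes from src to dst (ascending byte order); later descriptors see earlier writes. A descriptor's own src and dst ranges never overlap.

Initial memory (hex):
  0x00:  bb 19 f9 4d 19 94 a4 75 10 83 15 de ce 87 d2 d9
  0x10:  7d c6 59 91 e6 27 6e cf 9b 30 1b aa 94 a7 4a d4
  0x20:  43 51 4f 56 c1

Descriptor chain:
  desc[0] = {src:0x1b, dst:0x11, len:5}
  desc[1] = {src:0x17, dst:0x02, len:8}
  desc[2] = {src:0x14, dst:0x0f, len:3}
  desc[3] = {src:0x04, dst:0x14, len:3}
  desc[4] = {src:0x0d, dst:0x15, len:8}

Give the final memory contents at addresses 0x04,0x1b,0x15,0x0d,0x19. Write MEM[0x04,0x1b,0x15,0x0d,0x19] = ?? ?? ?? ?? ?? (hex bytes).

D0: mem[0x11..0x15] <- [aa 94 a7 4a d4]
D1: mem[0x02..0x09] <- [cf 9b 30 1b aa 94 a7 4a]
D2: mem[0x0f..0x11] <- [4a d4 6e]
D3: mem[0x14..0x16] <- [30 1b aa]
D4: mem[0x15..0x1c] <- [87 d2 4a d4 6e 94 a7 30]
query mem[0x04]=0x30, mem[0x1b]=0xa7, mem[0x15]=0x87, mem[0x0d]=0x87, mem[0x19]=0x6e

MEM[0x04,0x1b,0x15,0x0d,0x19] = 30 a7 87 87 6e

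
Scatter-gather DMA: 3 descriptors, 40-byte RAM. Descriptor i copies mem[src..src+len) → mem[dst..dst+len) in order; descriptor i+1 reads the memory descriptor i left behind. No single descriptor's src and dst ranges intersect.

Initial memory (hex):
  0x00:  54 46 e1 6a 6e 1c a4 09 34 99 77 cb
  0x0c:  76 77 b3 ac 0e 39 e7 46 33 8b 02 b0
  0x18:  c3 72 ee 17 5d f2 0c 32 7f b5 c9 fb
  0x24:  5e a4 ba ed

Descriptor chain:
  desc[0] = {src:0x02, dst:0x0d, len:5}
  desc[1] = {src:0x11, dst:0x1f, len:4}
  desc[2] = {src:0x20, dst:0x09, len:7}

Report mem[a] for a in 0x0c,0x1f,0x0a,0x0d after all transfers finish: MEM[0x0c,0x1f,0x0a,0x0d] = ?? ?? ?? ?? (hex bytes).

#0 dst[0x0d+5] := {0xe1,0x6a,0x6e,0x1c,0xa4}
#1 dst[0x1f+4] := {0xa4,0xe7,0x46,0x33}
#2 dst[0x09+7] := {0xe7,0x46,0x33,0xfb,0x5e,0xa4,0xba}
query mem[0x0c]=0xfb, mem[0x1f]=0xa4, mem[0x0a]=0x46, mem[0x0d]=0x5e

MEM[0x0c,0x1f,0x0a,0x0d] = fb a4 46 5e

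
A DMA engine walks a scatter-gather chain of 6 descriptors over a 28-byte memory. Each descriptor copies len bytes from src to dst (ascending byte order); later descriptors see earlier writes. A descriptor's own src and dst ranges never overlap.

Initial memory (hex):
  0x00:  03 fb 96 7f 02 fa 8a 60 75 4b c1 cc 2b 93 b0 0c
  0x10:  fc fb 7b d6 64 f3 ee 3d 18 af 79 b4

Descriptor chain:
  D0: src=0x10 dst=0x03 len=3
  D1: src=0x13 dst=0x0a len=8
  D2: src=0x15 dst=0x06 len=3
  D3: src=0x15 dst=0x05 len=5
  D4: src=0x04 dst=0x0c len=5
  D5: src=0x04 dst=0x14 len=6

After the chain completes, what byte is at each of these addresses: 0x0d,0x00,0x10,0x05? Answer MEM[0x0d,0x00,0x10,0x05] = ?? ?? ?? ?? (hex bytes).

  after D0: wrote 3B at 0x03 = fcfb7b
  after D1: wrote 8B at 0x0a = d664f3ee3d18af79
  after D2: wrote 3B at 0x06 = f3ee3d
  after D3: wrote 5B at 0x05 = f3ee3d18af
  after D4: wrote 5B at 0x0c = fbf3ee3d18
  after D5: wrote 6B at 0x14 = fbf3ee3d18af
query mem[0x0d]=0xf3, mem[0x00]=0x03, mem[0x10]=0x18, mem[0x05]=0xf3

MEM[0x0d,0x00,0x10,0x05] = f3 03 18 f3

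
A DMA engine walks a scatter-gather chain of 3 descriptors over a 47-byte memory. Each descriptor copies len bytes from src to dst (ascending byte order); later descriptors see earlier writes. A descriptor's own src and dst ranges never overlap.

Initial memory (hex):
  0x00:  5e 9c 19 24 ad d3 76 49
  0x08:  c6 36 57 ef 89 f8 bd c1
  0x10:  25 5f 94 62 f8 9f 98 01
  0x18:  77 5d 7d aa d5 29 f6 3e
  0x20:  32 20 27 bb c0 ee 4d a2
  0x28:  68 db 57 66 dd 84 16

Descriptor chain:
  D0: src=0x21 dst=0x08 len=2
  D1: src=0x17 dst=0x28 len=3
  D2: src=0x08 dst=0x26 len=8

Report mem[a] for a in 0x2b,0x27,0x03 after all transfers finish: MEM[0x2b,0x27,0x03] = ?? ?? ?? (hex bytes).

#0 dst[0x08+2] := {0x20,0x27}
#1 dst[0x28+3] := {0x01,0x77,0x5d}
#2 dst[0x26+8] := {0x20,0x27,0x57,0xef,0x89,0xf8,0xbd,0xc1}
query mem[0x2b]=0xf8, mem[0x27]=0x27, mem[0x03]=0x24

MEM[0x2b,0x27,0x03] = f8 27 24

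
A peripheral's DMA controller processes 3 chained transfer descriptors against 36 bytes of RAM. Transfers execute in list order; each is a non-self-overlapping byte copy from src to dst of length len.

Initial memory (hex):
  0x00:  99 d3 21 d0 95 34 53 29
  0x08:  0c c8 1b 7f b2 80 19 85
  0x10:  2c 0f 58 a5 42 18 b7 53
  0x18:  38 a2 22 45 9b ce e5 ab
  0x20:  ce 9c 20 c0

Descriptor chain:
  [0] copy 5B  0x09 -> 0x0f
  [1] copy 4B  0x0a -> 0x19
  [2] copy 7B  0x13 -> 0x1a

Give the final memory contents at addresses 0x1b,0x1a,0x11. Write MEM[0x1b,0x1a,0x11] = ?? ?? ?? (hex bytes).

MEM[0x1b,0x1a,0x11] = 42 80 7f

#0 dst[0x0f+5] := {0xc8,0x1b,0x7f,0xb2,0x80}
#1 dst[0x19+4] := {0x1b,0x7f,0xb2,0x80}
#2 dst[0x1a+7] := {0x80,0x42,0x18,0xb7,0x53,0x38,0x1b}
query mem[0x1b]=0x42, mem[0x1a]=0x80, mem[0x11]=0x7f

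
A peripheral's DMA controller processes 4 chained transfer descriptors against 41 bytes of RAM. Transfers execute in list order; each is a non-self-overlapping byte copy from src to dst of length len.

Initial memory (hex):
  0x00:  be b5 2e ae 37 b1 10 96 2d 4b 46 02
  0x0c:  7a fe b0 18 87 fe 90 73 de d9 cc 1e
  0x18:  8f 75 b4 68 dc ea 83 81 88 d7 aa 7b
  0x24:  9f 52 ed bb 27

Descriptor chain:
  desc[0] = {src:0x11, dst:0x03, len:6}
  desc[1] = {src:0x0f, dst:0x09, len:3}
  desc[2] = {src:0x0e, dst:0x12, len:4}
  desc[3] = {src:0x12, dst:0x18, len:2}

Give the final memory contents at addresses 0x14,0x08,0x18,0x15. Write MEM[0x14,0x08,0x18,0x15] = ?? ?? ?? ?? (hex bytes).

#0 dst[0x03+6] := {0xfe,0x90,0x73,0xde,0xd9,0xcc}
#1 dst[0x09+3] := {0x18,0x87,0xfe}
#2 dst[0x12+4] := {0xb0,0x18,0x87,0xfe}
#3 dst[0x18+2] := {0xb0,0x18}
query mem[0x14]=0x87, mem[0x08]=0xcc, mem[0x18]=0xb0, mem[0x15]=0xfe

MEM[0x14,0x08,0x18,0x15] = 87 cc b0 fe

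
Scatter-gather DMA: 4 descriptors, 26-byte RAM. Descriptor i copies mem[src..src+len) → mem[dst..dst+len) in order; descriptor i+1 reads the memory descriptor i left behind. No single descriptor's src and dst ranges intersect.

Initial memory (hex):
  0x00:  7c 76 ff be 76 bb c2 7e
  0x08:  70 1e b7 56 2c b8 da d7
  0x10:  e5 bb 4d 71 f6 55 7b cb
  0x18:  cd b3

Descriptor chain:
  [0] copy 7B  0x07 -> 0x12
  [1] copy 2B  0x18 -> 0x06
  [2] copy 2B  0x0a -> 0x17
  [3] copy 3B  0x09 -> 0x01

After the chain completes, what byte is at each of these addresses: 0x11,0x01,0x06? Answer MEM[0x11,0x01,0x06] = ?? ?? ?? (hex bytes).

MEM[0x11,0x01,0x06] = bb 1e b8

#0 dst[0x12+7] := {0x7e,0x70,0x1e,0xb7,0x56,0x2c,0xb8}
#1 dst[0x06+2] := {0xb8,0xb3}
#2 dst[0x17+2] := {0xb7,0x56}
#3 dst[0x01+3] := {0x1e,0xb7,0x56}
query mem[0x11]=0xbb, mem[0x01]=0x1e, mem[0x06]=0xb8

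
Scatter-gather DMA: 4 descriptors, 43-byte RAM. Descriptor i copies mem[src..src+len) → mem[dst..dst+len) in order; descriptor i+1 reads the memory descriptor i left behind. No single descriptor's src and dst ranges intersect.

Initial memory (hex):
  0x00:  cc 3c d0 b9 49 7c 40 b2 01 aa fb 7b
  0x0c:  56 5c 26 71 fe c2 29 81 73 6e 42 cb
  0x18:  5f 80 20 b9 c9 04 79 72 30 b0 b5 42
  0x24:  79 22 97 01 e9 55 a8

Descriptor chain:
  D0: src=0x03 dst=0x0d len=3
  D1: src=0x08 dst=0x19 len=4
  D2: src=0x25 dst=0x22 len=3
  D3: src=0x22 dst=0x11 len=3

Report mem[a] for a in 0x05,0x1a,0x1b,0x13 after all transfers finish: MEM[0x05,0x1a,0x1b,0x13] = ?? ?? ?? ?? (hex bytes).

MEM[0x05,0x1a,0x1b,0x13] = 7c aa fb 01

[0] 0x03->0x0d len=3 : b9 49 7c
[1] 0x08->0x19 len=4 : 01 aa fb 7b
[2] 0x25->0x22 len=3 : 22 97 01
[3] 0x22->0x11 len=3 : 22 97 01
query mem[0x05]=0x7c, mem[0x1a]=0xaa, mem[0x1b]=0xfb, mem[0x13]=0x01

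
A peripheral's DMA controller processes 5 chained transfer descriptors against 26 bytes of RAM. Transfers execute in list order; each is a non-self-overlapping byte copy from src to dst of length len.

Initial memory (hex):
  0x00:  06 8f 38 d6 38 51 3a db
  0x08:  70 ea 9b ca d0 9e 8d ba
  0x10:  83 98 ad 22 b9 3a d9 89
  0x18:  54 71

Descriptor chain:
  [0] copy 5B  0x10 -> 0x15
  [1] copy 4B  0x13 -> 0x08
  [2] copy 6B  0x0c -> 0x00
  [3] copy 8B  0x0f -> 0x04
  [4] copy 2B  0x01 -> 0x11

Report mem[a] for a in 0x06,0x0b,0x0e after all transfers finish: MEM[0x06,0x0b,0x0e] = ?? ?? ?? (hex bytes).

#0 dst[0x15+5] := {0x83,0x98,0xad,0x22,0xb9}
#1 dst[0x08+4] := {0x22,0xb9,0x83,0x98}
#2 dst[0x00+6] := {0xd0,0x9e,0x8d,0xba,0x83,0x98}
#3 dst[0x04+8] := {0xba,0x83,0x98,0xad,0x22,0xb9,0x83,0x98}
#4 dst[0x11+2] := {0x9e,0x8d}
query mem[0x06]=0x98, mem[0x0b]=0x98, mem[0x0e]=0x8d

MEM[0x06,0x0b,0x0e] = 98 98 8d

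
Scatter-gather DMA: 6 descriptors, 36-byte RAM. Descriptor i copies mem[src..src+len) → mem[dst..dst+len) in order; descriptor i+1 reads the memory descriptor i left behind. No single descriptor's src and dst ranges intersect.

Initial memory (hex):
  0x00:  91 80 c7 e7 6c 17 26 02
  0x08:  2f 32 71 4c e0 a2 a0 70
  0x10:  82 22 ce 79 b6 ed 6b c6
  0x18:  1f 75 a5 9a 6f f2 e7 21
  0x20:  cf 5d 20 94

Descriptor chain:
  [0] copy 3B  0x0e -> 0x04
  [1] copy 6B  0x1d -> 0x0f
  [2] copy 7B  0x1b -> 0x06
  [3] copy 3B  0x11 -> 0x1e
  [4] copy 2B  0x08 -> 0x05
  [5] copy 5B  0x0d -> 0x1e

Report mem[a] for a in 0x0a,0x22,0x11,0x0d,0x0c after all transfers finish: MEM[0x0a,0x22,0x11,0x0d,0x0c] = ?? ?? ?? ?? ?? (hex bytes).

D0: mem[0x04..0x06] <- [a0 70 82]
D1: mem[0x0f..0x14] <- [f2 e7 21 cf 5d 20]
D2: mem[0x06..0x0c] <- [9a 6f f2 e7 21 cf 5d]
D3: mem[0x1e..0x20] <- [21 cf 5d]
D4: mem[0x05..0x06] <- [f2 e7]
D5: mem[0x1e..0x22] <- [a2 a0 f2 e7 21]
query mem[0x0a]=0x21, mem[0x22]=0x21, mem[0x11]=0x21, mem[0x0d]=0xa2, mem[0x0c]=0x5d

MEM[0x0a,0x22,0x11,0x0d,0x0c] = 21 21 21 a2 5d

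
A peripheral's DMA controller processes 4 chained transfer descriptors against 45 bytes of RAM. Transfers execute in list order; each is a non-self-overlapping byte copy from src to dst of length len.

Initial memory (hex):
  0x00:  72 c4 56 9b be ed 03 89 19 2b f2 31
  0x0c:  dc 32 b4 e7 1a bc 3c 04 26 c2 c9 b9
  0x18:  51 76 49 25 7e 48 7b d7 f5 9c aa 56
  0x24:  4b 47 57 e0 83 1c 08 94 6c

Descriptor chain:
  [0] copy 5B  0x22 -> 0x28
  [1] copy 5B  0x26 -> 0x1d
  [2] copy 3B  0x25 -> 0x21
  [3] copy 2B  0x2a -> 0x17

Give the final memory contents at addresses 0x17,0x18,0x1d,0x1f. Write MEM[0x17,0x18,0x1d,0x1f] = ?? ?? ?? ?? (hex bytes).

[0] 0x22->0x28 len=5 : aa 56 4b 47 57
[1] 0x26->0x1d len=5 : 57 e0 aa 56 4b
[2] 0x25->0x21 len=3 : 47 57 e0
[3] 0x2a->0x17 len=2 : 4b 47
query mem[0x17]=0x4b, mem[0x18]=0x47, mem[0x1d]=0x57, mem[0x1f]=0xaa

MEM[0x17,0x18,0x1d,0x1f] = 4b 47 57 aa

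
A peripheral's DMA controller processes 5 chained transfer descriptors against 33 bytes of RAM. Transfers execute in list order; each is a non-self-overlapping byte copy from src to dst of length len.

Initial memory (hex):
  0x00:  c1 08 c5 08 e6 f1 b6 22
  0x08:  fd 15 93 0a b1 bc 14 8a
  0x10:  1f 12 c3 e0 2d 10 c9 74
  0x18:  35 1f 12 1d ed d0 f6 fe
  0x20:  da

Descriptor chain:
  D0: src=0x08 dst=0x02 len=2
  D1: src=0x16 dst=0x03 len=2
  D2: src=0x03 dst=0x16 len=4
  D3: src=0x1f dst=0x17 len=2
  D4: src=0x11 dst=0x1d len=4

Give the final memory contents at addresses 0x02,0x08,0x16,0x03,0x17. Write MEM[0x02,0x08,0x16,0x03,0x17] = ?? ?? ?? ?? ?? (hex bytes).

#0 dst[0x02+2] := {0xfd,0x15}
#1 dst[0x03+2] := {0xc9,0x74}
#2 dst[0x16+4] := {0xc9,0x74,0xf1,0xb6}
#3 dst[0x17+2] := {0xfe,0xda}
#4 dst[0x1d+4] := {0x12,0xc3,0xe0,0x2d}
query mem[0x02]=0xfd, mem[0x08]=0xfd, mem[0x16]=0xc9, mem[0x03]=0xc9, mem[0x17]=0xfe

MEM[0x02,0x08,0x16,0x03,0x17] = fd fd c9 c9 fe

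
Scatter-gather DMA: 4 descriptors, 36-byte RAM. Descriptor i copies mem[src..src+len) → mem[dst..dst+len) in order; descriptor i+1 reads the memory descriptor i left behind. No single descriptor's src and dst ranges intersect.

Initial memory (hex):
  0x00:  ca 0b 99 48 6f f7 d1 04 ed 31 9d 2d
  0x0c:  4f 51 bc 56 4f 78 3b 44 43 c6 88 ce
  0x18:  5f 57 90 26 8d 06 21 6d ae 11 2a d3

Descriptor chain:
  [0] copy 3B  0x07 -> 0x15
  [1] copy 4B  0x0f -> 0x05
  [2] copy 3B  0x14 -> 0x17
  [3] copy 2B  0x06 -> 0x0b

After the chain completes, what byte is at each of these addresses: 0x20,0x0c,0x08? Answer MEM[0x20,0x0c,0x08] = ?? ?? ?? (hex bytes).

MEM[0x20,0x0c,0x08] = ae 78 3b

  after D0: wrote 3B at 0x15 = 04ed31
  after D1: wrote 4B at 0x05 = 564f783b
  after D2: wrote 3B at 0x17 = 4304ed
  after D3: wrote 2B at 0x0b = 4f78
query mem[0x20]=0xae, mem[0x0c]=0x78, mem[0x08]=0x3b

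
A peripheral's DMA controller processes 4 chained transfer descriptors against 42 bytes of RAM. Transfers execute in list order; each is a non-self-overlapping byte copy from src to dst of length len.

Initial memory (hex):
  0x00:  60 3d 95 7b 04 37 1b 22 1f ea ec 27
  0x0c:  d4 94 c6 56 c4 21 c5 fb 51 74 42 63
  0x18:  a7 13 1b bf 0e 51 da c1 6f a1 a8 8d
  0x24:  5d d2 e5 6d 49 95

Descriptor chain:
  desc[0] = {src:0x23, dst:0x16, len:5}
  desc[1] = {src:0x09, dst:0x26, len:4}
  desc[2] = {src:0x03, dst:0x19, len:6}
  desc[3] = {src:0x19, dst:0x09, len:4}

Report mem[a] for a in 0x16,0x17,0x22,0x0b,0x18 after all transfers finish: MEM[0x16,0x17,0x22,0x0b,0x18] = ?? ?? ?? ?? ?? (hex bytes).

D0: mem[0x16..0x1a] <- [8d 5d d2 e5 6d]
D1: mem[0x26..0x29] <- [ea ec 27 d4]
D2: mem[0x19..0x1e] <- [7b 04 37 1b 22 1f]
D3: mem[0x09..0x0c] <- [7b 04 37 1b]
query mem[0x16]=0x8d, mem[0x17]=0x5d, mem[0x22]=0xa8, mem[0x0b]=0x37, mem[0x18]=0xd2

MEM[0x16,0x17,0x22,0x0b,0x18] = 8d 5d a8 37 d2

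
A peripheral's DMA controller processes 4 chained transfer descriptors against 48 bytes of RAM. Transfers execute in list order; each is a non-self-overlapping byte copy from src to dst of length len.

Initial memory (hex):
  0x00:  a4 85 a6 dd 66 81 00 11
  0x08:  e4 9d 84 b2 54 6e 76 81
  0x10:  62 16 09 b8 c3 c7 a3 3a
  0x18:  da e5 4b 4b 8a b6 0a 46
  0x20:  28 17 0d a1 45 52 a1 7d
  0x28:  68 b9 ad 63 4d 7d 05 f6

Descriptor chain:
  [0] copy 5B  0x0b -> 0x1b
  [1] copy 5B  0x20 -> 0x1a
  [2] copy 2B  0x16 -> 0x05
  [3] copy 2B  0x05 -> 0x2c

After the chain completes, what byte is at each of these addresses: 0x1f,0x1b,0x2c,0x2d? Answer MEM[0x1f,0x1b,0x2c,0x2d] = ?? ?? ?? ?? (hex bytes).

MEM[0x1f,0x1b,0x2c,0x2d] = 81 17 a3 3a

  after D0: wrote 5B at 0x1b = b2546e7681
  after D1: wrote 5B at 0x1a = 28170da145
  after D2: wrote 2B at 0x05 = a33a
  after D3: wrote 2B at 0x2c = a33a
query mem[0x1f]=0x81, mem[0x1b]=0x17, mem[0x2c]=0xa3, mem[0x2d]=0x3a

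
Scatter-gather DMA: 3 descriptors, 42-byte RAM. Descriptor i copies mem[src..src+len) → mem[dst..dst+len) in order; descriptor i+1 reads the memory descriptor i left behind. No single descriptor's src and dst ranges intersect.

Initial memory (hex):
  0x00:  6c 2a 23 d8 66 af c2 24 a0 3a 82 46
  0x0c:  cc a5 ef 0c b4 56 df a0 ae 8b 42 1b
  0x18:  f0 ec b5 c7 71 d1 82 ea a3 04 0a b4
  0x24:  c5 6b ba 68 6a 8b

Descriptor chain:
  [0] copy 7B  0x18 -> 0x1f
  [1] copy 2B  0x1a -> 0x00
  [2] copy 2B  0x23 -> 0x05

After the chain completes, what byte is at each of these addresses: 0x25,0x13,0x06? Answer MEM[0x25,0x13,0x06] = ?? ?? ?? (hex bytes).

MEM[0x25,0x13,0x06] = 82 a0 d1

D0: mem[0x1f..0x25] <- [f0 ec b5 c7 71 d1 82]
D1: mem[0x00..0x01] <- [b5 c7]
D2: mem[0x05..0x06] <- [71 d1]
query mem[0x25]=0x82, mem[0x13]=0xa0, mem[0x06]=0xd1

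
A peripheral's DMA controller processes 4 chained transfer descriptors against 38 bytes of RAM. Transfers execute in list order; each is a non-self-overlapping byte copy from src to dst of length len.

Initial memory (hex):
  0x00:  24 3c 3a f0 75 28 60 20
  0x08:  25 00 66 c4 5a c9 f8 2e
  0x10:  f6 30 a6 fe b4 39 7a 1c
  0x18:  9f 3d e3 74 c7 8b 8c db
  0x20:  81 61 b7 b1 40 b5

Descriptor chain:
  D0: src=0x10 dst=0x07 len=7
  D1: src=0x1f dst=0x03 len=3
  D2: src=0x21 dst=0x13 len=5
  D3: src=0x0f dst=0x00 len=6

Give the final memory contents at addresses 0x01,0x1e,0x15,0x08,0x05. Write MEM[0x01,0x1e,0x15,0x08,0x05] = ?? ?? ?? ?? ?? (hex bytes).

  after D0: wrote 7B at 0x07 = f630a6feb4397a
  after D1: wrote 3B at 0x03 = db8161
  after D2: wrote 5B at 0x13 = 61b7b140b5
  after D3: wrote 6B at 0x00 = 2ef630a661b7
query mem[0x01]=0xf6, mem[0x1e]=0x8c, mem[0x15]=0xb1, mem[0x08]=0x30, mem[0x05]=0xb7

MEM[0x01,0x1e,0x15,0x08,0x05] = f6 8c b1 30 b7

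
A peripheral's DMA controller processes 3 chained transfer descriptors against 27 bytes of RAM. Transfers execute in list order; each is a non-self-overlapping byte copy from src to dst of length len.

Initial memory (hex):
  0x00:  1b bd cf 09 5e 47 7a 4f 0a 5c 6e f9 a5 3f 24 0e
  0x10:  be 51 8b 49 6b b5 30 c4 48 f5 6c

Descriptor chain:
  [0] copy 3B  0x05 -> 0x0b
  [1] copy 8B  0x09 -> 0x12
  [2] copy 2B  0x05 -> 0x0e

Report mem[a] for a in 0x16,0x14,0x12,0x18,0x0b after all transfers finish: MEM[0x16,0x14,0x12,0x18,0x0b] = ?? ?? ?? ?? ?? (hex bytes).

D0: mem[0x0b..0x0d] <- [47 7a 4f]
D1: mem[0x12..0x19] <- [5c 6e 47 7a 4f 24 0e be]
D2: mem[0x0e..0x0f] <- [47 7a]
query mem[0x16]=0x4f, mem[0x14]=0x47, mem[0x12]=0x5c, mem[0x18]=0x0e, mem[0x0b]=0x47

MEM[0x16,0x14,0x12,0x18,0x0b] = 4f 47 5c 0e 47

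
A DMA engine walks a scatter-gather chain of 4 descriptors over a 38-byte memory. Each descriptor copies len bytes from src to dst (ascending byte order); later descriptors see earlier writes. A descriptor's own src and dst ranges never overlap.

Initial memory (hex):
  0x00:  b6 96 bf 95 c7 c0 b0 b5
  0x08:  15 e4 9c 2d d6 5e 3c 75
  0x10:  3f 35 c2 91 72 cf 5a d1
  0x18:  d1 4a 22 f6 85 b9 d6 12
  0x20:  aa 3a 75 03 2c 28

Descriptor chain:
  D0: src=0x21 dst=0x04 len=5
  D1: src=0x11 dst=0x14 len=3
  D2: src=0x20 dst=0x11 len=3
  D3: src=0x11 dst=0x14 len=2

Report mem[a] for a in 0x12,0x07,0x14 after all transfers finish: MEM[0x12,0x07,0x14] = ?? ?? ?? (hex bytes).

[0] 0x21->0x04 len=5 : 3a 75 03 2c 28
[1] 0x11->0x14 len=3 : 35 c2 91
[2] 0x20->0x11 len=3 : aa 3a 75
[3] 0x11->0x14 len=2 : aa 3a
query mem[0x12]=0x3a, mem[0x07]=0x2c, mem[0x14]=0xaa

MEM[0x12,0x07,0x14] = 3a 2c aa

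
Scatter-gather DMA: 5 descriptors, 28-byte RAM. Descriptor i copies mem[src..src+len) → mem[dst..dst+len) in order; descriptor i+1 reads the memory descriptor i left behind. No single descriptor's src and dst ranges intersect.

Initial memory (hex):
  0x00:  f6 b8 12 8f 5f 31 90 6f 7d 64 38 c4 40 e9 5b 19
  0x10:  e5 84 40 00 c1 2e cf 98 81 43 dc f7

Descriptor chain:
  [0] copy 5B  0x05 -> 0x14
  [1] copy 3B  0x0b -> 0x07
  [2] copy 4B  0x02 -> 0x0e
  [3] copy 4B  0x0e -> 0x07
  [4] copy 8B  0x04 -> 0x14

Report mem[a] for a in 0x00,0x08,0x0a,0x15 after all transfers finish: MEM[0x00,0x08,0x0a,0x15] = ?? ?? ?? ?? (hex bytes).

D0: mem[0x14..0x18] <- [31 90 6f 7d 64]
D1: mem[0x07..0x09] <- [c4 40 e9]
D2: mem[0x0e..0x11] <- [12 8f 5f 31]
D3: mem[0x07..0x0a] <- [12 8f 5f 31]
D4: mem[0x14..0x1b] <- [5f 31 90 12 8f 5f 31 c4]
query mem[0x00]=0xf6, mem[0x08]=0x8f, mem[0x0a]=0x31, mem[0x15]=0x31

MEM[0x00,0x08,0x0a,0x15] = f6 8f 31 31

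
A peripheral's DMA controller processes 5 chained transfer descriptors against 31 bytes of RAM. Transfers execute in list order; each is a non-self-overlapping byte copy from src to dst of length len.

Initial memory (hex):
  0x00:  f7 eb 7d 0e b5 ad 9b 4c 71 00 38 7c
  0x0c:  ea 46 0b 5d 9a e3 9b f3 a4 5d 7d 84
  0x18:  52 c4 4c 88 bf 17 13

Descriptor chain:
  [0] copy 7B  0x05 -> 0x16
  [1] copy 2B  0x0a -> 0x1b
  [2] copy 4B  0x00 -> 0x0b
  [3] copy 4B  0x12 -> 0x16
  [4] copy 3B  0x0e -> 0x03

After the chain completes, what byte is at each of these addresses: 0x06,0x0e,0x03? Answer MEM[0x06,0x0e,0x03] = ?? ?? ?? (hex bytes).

D0: mem[0x16..0x1c] <- [ad 9b 4c 71 00 38 7c]
D1: mem[0x1b..0x1c] <- [38 7c]
D2: mem[0x0b..0x0e] <- [f7 eb 7d 0e]
D3: mem[0x16..0x19] <- [9b f3 a4 5d]
D4: mem[0x03..0x05] <- [0e 5d 9a]
query mem[0x06]=0x9b, mem[0x0e]=0x0e, mem[0x03]=0x0e

MEM[0x06,0x0e,0x03] = 9b 0e 0e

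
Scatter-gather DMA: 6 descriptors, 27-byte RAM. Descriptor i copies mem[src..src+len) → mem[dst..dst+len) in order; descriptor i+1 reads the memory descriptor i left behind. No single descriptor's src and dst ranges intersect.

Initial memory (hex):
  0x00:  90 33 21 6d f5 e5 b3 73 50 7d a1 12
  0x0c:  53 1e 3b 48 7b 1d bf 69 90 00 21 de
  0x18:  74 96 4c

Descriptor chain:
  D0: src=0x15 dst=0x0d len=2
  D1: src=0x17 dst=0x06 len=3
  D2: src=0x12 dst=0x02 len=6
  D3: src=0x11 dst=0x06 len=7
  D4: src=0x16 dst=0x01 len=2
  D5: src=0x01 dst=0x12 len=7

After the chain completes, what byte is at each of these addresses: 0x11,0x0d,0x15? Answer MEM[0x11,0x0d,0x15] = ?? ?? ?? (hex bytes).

MEM[0x11,0x0d,0x15] = 1d 00 90

[0] 0x15->0x0d len=2 : 00 21
[1] 0x17->0x06 len=3 : de 74 96
[2] 0x12->0x02 len=6 : bf 69 90 00 21 de
[3] 0x11->0x06 len=7 : 1d bf 69 90 00 21 de
[4] 0x16->0x01 len=2 : 21 de
[5] 0x01->0x12 len=7 : 21 de 69 90 00 1d bf
query mem[0x11]=0x1d, mem[0x0d]=0x00, mem[0x15]=0x90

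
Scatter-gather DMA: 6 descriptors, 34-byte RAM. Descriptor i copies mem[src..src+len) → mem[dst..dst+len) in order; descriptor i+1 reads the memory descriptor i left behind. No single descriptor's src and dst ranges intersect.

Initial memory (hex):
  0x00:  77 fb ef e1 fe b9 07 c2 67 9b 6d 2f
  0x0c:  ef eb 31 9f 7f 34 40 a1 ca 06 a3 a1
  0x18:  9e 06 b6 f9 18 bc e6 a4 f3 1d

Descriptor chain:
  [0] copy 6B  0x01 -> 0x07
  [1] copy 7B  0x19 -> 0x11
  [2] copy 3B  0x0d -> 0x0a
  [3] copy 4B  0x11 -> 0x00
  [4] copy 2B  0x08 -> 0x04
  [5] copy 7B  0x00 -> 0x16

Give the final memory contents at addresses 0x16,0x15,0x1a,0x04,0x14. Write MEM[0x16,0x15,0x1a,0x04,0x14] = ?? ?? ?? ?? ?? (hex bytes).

D0: mem[0x07..0x0c] <- [fb ef e1 fe b9 07]
D1: mem[0x11..0x17] <- [06 b6 f9 18 bc e6 a4]
D2: mem[0x0a..0x0c] <- [eb 31 9f]
D3: mem[0x00..0x03] <- [06 b6 f9 18]
D4: mem[0x04..0x05] <- [ef e1]
D5: mem[0x16..0x1c] <- [06 b6 f9 18 ef e1 07]
query mem[0x16]=0x06, mem[0x15]=0xbc, mem[0x1a]=0xef, mem[0x04]=0xef, mem[0x14]=0x18

MEM[0x16,0x15,0x1a,0x04,0x14] = 06 bc ef ef 18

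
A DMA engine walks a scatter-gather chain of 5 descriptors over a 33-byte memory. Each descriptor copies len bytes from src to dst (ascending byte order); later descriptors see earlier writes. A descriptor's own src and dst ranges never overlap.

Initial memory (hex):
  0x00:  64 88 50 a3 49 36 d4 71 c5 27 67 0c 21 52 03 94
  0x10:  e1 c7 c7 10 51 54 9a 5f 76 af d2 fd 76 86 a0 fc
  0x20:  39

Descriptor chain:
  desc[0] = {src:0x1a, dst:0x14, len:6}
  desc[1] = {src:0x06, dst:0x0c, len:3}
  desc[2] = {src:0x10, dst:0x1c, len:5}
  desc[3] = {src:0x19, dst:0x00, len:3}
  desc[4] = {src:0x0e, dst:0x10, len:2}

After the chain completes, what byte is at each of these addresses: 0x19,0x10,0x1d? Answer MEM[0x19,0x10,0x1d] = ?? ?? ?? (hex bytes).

MEM[0x19,0x10,0x1d] = fc c5 c7

[0] 0x1a->0x14 len=6 : d2 fd 76 86 a0 fc
[1] 0x06->0x0c len=3 : d4 71 c5
[2] 0x10->0x1c len=5 : e1 c7 c7 10 d2
[3] 0x19->0x00 len=3 : fc d2 fd
[4] 0x0e->0x10 len=2 : c5 94
query mem[0x19]=0xfc, mem[0x10]=0xc5, mem[0x1d]=0xc7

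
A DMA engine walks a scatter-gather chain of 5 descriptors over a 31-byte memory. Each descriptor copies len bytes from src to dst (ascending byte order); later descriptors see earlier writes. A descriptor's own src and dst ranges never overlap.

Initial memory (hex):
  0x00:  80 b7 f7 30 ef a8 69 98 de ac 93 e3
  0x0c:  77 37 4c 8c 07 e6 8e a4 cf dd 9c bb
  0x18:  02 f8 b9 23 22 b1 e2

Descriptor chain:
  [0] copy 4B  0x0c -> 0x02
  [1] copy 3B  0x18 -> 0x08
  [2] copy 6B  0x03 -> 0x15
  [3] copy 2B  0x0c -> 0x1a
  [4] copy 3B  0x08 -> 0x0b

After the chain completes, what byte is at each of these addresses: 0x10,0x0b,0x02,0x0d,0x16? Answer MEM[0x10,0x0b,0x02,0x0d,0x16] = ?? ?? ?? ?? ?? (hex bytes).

D0: mem[0x02..0x05] <- [77 37 4c 8c]
D1: mem[0x08..0x0a] <- [02 f8 b9]
D2: mem[0x15..0x1a] <- [37 4c 8c 69 98 02]
D3: mem[0x1a..0x1b] <- [77 37]
D4: mem[0x0b..0x0d] <- [02 f8 b9]
query mem[0x10]=0x07, mem[0x0b]=0x02, mem[0x02]=0x77, mem[0x0d]=0xb9, mem[0x16]=0x4c

MEM[0x10,0x0b,0x02,0x0d,0x16] = 07 02 77 b9 4c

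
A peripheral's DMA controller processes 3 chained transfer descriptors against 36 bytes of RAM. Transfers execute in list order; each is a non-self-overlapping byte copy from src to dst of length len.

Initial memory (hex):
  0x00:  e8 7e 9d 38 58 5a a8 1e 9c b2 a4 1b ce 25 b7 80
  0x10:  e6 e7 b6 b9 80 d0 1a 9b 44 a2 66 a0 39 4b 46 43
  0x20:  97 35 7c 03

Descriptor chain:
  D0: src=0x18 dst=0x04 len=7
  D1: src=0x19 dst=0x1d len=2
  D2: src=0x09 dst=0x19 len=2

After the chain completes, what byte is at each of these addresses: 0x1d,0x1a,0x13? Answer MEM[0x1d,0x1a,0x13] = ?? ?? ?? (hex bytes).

MEM[0x1d,0x1a,0x13] = a2 46 b9

[0] 0x18->0x04 len=7 : 44 a2 66 a0 39 4b 46
[1] 0x19->0x1d len=2 : a2 66
[2] 0x09->0x19 len=2 : 4b 46
query mem[0x1d]=0xa2, mem[0x1a]=0x46, mem[0x13]=0xb9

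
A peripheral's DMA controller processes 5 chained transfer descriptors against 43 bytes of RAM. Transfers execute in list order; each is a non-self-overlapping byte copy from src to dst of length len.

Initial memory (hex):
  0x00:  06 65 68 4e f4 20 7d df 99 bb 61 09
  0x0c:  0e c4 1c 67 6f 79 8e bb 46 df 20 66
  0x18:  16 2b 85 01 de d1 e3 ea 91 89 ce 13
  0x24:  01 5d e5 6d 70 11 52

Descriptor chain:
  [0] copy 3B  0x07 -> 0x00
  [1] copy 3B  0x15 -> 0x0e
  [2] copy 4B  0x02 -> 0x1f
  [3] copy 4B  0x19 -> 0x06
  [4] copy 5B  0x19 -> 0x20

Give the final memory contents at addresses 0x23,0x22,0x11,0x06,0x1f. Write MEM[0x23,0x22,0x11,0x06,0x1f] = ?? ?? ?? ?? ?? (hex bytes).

D0: mem[0x00..0x02] <- [df 99 bb]
D1: mem[0x0e..0x10] <- [df 20 66]
D2: mem[0x1f..0x22] <- [bb 4e f4 20]
D3: mem[0x06..0x09] <- [2b 85 01 de]
D4: mem[0x20..0x24] <- [2b 85 01 de d1]
query mem[0x23]=0xde, mem[0x22]=0x01, mem[0x11]=0x79, mem[0x06]=0x2b, mem[0x1f]=0xbb

MEM[0x23,0x22,0x11,0x06,0x1f] = de 01 79 2b bb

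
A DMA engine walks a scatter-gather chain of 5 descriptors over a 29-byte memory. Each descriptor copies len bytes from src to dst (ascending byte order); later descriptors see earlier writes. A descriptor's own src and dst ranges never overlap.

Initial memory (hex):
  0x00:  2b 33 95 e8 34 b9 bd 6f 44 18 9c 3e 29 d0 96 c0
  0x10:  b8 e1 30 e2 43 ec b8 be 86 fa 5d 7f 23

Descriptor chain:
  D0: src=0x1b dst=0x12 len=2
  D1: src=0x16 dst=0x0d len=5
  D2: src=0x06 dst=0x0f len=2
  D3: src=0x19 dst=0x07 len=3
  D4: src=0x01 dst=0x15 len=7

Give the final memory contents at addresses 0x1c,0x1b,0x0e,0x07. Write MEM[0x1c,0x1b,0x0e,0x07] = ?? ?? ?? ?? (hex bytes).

#0 dst[0x12+2] := {0x7f,0x23}
#1 dst[0x0d+5] := {0xb8,0xbe,0x86,0xfa,0x5d}
#2 dst[0x0f+2] := {0xbd,0x6f}
#3 dst[0x07+3] := {0xfa,0x5d,0x7f}
#4 dst[0x15+7] := {0x33,0x95,0xe8,0x34,0xb9,0xbd,0xfa}
query mem[0x1c]=0x23, mem[0x1b]=0xfa, mem[0x0e]=0xbe, mem[0x07]=0xfa

MEM[0x1c,0x1b,0x0e,0x07] = 23 fa be fa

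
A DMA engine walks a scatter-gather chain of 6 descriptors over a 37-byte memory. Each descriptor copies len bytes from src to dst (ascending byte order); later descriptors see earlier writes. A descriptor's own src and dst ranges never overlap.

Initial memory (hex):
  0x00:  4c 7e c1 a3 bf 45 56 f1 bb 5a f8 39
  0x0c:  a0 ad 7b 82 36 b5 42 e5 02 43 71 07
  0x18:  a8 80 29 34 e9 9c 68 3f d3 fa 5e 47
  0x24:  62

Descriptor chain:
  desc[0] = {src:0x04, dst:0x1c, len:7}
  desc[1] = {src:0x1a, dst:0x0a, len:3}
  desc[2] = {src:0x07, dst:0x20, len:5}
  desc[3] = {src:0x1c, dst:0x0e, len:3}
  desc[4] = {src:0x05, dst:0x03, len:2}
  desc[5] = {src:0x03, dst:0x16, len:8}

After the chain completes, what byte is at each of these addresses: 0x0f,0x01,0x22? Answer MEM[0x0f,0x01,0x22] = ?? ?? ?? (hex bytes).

MEM[0x0f,0x01,0x22] = 45 7e 5a

#0 dst[0x1c+7] := {0xbf,0x45,0x56,0xf1,0xbb,0x5a,0xf8}
#1 dst[0x0a+3] := {0x29,0x34,0xbf}
#2 dst[0x20+5] := {0xf1,0xbb,0x5a,0x29,0x34}
#3 dst[0x0e+3] := {0xbf,0x45,0x56}
#4 dst[0x03+2] := {0x45,0x56}
#5 dst[0x16+8] := {0x45,0x56,0x45,0x56,0xf1,0xbb,0x5a,0x29}
query mem[0x0f]=0x45, mem[0x01]=0x7e, mem[0x22]=0x5a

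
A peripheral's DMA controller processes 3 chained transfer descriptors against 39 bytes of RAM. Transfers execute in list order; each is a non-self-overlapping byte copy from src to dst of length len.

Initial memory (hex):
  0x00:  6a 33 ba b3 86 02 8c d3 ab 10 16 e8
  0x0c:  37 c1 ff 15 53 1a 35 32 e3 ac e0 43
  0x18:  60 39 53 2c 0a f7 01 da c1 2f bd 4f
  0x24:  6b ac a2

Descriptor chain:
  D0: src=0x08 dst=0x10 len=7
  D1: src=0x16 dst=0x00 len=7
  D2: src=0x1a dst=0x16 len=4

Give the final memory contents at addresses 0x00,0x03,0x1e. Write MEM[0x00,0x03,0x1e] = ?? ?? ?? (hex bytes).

[0] 0x08->0x10 len=7 : ab 10 16 e8 37 c1 ff
[1] 0x16->0x00 len=7 : ff 43 60 39 53 2c 0a
[2] 0x1a->0x16 len=4 : 53 2c 0a f7
query mem[0x00]=0xff, mem[0x03]=0x39, mem[0x1e]=0x01

MEM[0x00,0x03,0x1e] = ff 39 01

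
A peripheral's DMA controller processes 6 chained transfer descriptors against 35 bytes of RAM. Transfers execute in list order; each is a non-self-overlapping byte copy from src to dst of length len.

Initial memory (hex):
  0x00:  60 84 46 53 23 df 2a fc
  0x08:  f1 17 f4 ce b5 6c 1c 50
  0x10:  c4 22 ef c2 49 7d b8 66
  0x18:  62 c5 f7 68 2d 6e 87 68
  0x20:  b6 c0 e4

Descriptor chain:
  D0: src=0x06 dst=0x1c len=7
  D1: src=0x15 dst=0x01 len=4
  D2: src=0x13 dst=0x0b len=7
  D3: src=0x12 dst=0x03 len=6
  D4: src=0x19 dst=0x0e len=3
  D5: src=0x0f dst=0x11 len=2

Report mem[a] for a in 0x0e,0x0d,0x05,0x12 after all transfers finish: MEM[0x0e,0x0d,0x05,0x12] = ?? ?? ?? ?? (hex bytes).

MEM[0x0e,0x0d,0x05,0x12] = c5 7d 49 68

  after D0: wrote 7B at 0x1c = 2afcf117f4ceb5
  after D1: wrote 4B at 0x01 = 7db86662
  after D2: wrote 7B at 0x0b = c2497db86662c5
  after D3: wrote 6B at 0x03 = efc2497db866
  after D4: wrote 3B at 0x0e = c5f768
  after D5: wrote 2B at 0x11 = f768
query mem[0x0e]=0xc5, mem[0x0d]=0x7d, mem[0x05]=0x49, mem[0x12]=0x68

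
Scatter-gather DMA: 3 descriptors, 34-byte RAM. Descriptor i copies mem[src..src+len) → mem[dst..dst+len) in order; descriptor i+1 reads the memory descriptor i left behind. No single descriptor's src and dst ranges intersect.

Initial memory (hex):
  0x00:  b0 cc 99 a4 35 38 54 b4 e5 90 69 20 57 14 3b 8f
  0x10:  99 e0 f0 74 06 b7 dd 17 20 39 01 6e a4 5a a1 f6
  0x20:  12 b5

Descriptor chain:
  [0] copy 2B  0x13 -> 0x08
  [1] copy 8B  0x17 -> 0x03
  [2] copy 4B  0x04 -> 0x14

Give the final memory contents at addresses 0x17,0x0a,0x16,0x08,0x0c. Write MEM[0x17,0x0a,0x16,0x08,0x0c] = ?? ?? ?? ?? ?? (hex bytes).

MEM[0x17,0x0a,0x16,0x08,0x0c] = 6e a1 01 a4 57

  after D0: wrote 2B at 0x08 = 7406
  after D1: wrote 8B at 0x03 = 172039016ea45aa1
  after D2: wrote 4B at 0x14 = 2039016e
query mem[0x17]=0x6e, mem[0x0a]=0xa1, mem[0x16]=0x01, mem[0x08]=0xa4, mem[0x0c]=0x57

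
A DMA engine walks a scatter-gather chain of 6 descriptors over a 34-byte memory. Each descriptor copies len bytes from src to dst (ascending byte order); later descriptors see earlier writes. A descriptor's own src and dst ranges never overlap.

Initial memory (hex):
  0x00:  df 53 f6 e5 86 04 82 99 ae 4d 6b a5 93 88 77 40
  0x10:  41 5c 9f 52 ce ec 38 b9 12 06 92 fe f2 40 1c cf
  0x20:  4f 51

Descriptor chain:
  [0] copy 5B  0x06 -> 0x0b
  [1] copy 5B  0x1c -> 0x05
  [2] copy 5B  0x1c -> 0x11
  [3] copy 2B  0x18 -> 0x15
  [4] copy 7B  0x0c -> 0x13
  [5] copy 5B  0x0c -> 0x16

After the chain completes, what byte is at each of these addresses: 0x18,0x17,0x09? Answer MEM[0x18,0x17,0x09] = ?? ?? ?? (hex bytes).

MEM[0x18,0x17,0x09] = 4d ae 4f

  after D0: wrote 5B at 0x0b = 8299ae4d6b
  after D1: wrote 5B at 0x05 = f2401ccf4f
  after D2: wrote 5B at 0x11 = f2401ccf4f
  after D3: wrote 2B at 0x15 = 1206
  after D4: wrote 7B at 0x13 = 99ae4d6b41f240
  after D5: wrote 5B at 0x16 = 99ae4d6b41
query mem[0x18]=0x4d, mem[0x17]=0xae, mem[0x09]=0x4f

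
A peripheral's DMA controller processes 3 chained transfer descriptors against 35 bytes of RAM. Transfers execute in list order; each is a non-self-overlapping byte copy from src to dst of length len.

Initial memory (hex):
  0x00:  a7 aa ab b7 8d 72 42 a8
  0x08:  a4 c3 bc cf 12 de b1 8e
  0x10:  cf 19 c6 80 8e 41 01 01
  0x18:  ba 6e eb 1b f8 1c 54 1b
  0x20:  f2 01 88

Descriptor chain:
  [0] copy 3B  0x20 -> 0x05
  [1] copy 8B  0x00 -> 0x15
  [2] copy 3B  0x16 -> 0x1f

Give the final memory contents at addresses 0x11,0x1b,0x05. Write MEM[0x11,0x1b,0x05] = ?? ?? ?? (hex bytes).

MEM[0x11,0x1b,0x05] = 19 01 f2

D0: mem[0x05..0x07] <- [f2 01 88]
D1: mem[0x15..0x1c] <- [a7 aa ab b7 8d f2 01 88]
D2: mem[0x1f..0x21] <- [aa ab b7]
query mem[0x11]=0x19, mem[0x1b]=0x01, mem[0x05]=0xf2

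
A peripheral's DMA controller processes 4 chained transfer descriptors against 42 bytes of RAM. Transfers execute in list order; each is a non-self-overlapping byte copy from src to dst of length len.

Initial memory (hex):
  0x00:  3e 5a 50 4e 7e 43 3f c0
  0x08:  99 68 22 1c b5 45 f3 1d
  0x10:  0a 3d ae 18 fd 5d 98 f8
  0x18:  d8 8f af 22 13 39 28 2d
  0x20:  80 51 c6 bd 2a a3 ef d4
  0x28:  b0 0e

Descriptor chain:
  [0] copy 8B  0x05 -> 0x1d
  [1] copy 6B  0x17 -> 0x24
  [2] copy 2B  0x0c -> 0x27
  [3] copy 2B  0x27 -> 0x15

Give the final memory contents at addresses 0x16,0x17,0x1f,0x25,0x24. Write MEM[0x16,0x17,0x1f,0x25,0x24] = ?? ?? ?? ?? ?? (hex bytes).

MEM[0x16,0x17,0x1f,0x25,0x24] = 45 f8 c0 d8 f8

[0] 0x05->0x1d len=8 : 43 3f c0 99 68 22 1c b5
[1] 0x17->0x24 len=6 : f8 d8 8f af 22 13
[2] 0x0c->0x27 len=2 : b5 45
[3] 0x27->0x15 len=2 : b5 45
query mem[0x16]=0x45, mem[0x17]=0xf8, mem[0x1f]=0xc0, mem[0x25]=0xd8, mem[0x24]=0xf8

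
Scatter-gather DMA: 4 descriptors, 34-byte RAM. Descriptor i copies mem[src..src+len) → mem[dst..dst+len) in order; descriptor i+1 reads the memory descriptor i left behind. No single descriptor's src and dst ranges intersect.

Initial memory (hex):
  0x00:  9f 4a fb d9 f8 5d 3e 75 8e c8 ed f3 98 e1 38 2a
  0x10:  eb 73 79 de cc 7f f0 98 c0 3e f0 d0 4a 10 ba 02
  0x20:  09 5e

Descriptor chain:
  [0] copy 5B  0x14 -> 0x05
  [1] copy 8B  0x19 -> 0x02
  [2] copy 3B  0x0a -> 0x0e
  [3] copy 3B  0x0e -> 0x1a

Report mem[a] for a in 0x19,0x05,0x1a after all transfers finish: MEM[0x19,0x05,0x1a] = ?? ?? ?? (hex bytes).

  after D0: wrote 5B at 0x05 = cc7ff098c0
  after D1: wrote 8B at 0x02 = 3ef0d04a10ba0209
  after D2: wrote 3B at 0x0e = edf398
  after D3: wrote 3B at 0x1a = edf398
query mem[0x19]=0x3e, mem[0x05]=0x4a, mem[0x1a]=0xed

MEM[0x19,0x05,0x1a] = 3e 4a ed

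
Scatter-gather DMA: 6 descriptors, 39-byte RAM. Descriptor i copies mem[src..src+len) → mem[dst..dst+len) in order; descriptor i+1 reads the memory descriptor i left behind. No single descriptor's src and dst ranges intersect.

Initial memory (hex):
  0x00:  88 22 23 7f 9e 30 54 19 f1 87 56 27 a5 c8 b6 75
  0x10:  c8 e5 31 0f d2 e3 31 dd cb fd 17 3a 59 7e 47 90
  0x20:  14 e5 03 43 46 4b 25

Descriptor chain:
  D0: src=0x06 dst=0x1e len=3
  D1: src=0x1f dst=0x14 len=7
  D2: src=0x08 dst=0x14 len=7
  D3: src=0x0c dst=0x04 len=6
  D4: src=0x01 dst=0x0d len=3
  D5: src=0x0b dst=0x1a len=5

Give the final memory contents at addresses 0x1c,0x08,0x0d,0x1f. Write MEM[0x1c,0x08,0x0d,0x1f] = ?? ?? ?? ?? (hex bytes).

  after D0: wrote 3B at 0x1e = 5419f1
  after D1: wrote 7B at 0x14 = 19f1e50343464b
  after D2: wrote 7B at 0x14 = f1875627a5c8b6
  after D3: wrote 6B at 0x04 = a5c8b675c8e5
  after D4: wrote 3B at 0x0d = 22237f
  after D5: wrote 5B at 0x1a = 27a522237f
query mem[0x1c]=0x22, mem[0x08]=0xc8, mem[0x0d]=0x22, mem[0x1f]=0x19

MEM[0x1c,0x08,0x0d,0x1f] = 22 c8 22 19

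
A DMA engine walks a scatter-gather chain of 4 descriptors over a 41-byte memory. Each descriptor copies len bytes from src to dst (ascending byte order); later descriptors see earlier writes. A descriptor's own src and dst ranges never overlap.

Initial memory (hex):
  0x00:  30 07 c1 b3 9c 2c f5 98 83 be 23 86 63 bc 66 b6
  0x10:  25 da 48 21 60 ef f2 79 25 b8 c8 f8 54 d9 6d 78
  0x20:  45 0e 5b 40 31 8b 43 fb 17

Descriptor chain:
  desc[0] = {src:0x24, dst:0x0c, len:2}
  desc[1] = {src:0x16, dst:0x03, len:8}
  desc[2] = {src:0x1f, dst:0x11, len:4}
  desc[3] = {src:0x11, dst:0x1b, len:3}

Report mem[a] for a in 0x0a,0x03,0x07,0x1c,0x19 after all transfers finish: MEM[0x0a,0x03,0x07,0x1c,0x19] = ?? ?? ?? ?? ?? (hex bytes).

#0 dst[0x0c+2] := {0x31,0x8b}
#1 dst[0x03+8] := {0xf2,0x79,0x25,0xb8,0xc8,0xf8,0x54,0xd9}
#2 dst[0x11+4] := {0x78,0x45,0x0e,0x5b}
#3 dst[0x1b+3] := {0x78,0x45,0x0e}
query mem[0x0a]=0xd9, mem[0x03]=0xf2, mem[0x07]=0xc8, mem[0x1c]=0x45, mem[0x19]=0xb8

MEM[0x0a,0x03,0x07,0x1c,0x19] = d9 f2 c8 45 b8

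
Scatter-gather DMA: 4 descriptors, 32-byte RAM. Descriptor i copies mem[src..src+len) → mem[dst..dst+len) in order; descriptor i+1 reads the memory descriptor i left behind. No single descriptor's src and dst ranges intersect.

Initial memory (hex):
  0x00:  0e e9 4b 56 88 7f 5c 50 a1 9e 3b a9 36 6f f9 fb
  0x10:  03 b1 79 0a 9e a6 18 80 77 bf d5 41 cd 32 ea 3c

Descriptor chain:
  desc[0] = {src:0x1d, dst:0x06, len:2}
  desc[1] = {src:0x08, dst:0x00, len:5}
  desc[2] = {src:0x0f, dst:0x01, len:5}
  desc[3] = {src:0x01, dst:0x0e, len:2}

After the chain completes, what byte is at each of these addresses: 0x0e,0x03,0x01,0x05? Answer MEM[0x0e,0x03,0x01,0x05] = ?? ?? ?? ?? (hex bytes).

#0 dst[0x06+2] := {0x32,0xea}
#1 dst[0x00+5] := {0xa1,0x9e,0x3b,0xa9,0x36}
#2 dst[0x01+5] := {0xfb,0x03,0xb1,0x79,0x0a}
#3 dst[0x0e+2] := {0xfb,0x03}
query mem[0x0e]=0xfb, mem[0x03]=0xb1, mem[0x01]=0xfb, mem[0x05]=0x0a

MEM[0x0e,0x03,0x01,0x05] = fb b1 fb 0a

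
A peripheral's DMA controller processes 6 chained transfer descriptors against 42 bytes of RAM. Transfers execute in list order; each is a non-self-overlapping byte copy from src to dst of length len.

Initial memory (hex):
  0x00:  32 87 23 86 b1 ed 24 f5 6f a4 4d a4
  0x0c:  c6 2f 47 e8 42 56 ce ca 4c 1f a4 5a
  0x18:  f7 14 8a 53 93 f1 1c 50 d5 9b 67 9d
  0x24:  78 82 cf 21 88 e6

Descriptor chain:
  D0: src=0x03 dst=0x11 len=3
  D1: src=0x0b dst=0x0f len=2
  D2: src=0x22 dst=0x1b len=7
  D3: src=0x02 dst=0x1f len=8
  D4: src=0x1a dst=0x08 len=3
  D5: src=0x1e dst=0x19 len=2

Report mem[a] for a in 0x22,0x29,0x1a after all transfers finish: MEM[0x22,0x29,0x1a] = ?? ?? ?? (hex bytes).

MEM[0x22,0x29,0x1a] = ed e6 23

  after D0: wrote 3B at 0x11 = 86b1ed
  after D1: wrote 2B at 0x0f = a4c6
  after D2: wrote 7B at 0x1b = 679d7882cf2188
  after D3: wrote 8B at 0x1f = 2386b1ed24f56fa4
  after D4: wrote 3B at 0x08 = 8a679d
  after D5: wrote 2B at 0x19 = 8223
query mem[0x22]=0xed, mem[0x29]=0xe6, mem[0x1a]=0x23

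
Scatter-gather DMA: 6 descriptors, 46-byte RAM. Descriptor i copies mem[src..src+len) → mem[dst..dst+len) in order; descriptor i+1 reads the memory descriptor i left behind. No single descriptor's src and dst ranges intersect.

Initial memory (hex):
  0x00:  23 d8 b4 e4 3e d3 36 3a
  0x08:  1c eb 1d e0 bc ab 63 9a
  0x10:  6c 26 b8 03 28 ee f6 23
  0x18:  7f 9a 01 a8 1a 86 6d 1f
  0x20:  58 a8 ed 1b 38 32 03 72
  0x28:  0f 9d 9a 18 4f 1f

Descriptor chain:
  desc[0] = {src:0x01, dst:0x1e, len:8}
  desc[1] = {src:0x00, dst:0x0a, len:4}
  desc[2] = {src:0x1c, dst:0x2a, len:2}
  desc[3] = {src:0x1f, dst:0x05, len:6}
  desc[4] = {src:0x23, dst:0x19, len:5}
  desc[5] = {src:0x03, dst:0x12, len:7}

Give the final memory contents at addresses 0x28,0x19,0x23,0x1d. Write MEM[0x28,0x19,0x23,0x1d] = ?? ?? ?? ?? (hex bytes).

  after D0: wrote 8B at 0x1e = d8b4e43ed3363a1c
  after D1: wrote 4B at 0x0a = 23d8b4e4
  after D2: wrote 2B at 0x2a = 1a86
  after D3: wrote 6B at 0x05 = b4e43ed3363a
  after D4: wrote 5B at 0x19 = 363a1c0372
  after D5: wrote 7B at 0x12 = e43eb4e43ed336
query mem[0x28]=0x0f, mem[0x19]=0x36, mem[0x23]=0x36, mem[0x1d]=0x72

MEM[0x28,0x19,0x23,0x1d] = 0f 36 36 72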